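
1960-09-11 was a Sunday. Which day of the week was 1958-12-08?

Monday

Count forward from the earlier date (December 8, 1958) to the later (September 11, 1960):
December 1958: 31 − 8 = 23 days remain.
Then 20 full months totalling 609 days.
September 1–11, 1960: 11 days.
Total: 23 + 609 + 11 = 643 days.
643 mod 7 = 6, so 6 days before Sunday is Monday.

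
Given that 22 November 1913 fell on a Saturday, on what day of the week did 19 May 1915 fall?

Wednesday

November 1913: 30 − 22 = 8 days remain.
Then 17 full months totalling 516 days.
May 1–19, 1915: 19 days.
Total: 8 + 516 + 19 = 543 days.
543 mod 7 = 4, so 4 days after Saturday is Wednesday.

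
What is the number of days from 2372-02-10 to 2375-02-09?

1095

Day-of-year of February 10, 2372: 41.
Day-of-year of February 9, 2375: 40.
2372 has 366 days, so 366 − 41 = 325 days remain in 2372.
Full years: 2373: 365; 2374: 365. Sum = 730.
Total: 325 + 730 + 40 = 1095 days.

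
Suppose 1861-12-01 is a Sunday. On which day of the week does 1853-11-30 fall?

Wednesday

Count forward from the earlier date (November 30, 1853) to the later (December 1, 1861):
From November 30, 1853 to November 30, 1861: 8 years, of which 2 contain a Feb 29 — 6×365 + 2×366 = 2922 days.
November 1861: 30 − 30 = 0 days remain.
December 1, 1861: 1 day.
Residual: 1 days.
Total: 2923 days.
2923 mod 7 = 4, so 4 days before Sunday is Wednesday.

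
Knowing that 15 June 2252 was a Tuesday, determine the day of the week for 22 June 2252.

Tuesday

Within June 2252: 22 − 15 = 7 days.
7 is a multiple of 7, so 22 June 2252 falls on the same weekday: Tuesday.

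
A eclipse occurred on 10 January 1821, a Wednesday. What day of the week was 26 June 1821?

Tuesday

January 1821: 31 − 10 = 21 days remain.
Then February 1821 (28), March (31), April (30), May (31): 28 + 31 + 30 + 31 = 120 days.
June 1–26, 1821: 26 days.
Total: 21 + 120 + 26 = 167 days.
167 mod 7 = 6, so 6 days after Wednesday is Tuesday.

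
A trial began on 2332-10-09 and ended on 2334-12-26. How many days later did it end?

808

October 9, 2332 → October 9, 2333: 365 days.
October 9, 2333 → October 9, 2334: 365 days.
October 2334: 31 − 9 = 22 days remain.
Then November (30): 30 days.
December 1–26, 2334: 26 days.
Residual: 78 days.
Total: 808 days.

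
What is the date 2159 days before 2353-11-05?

2347-12-08

Count 2159 days before November 5, 2353:
Day-of-year of December 8, 2347: 342.
Day-of-year of November 5, 2353: 309.
2347 has 365 days, so 365 − 342 = 23 days remain in 2347.
Full years: 2348: 366; 2349: 365; 2350: 365; 2351: 365; 2352: 366. Sum = 1827.
Total: 23 + 1827 + 309 = 2159 days.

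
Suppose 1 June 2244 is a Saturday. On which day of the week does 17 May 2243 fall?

Wednesday

Count forward from the earlier date (May 17, 2243) to the later (June 1, 2244):
May 17, 2243 → May 17, 2244: 366 days (2244 is a leap year).
May 2244: 31 − 17 = 14 days remain.
June 1, 2244: 1 day.
Residual: 15 days.
Total: 381 days.
381 mod 7 = 3, so 3 days before Saturday is Wednesday.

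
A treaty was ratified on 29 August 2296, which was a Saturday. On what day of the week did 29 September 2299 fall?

August 29, 2296 → August 29, 2297: 365 days.
August 29, 2297 → August 29, 2298: 365 days.
August 29, 2298 → August 29, 2299: 365 days.
August 2299: 31 − 29 = 2 days remain.
September 1–29, 2299: 29 days.
Residual: 31 days.
Total: 1126 days.
1126 mod 7 = 6, so 6 days after Saturday is Friday.

Friday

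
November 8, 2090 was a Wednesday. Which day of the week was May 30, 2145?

Sunday

Day-of-year of November 8, 2090: 312.
Day-of-year of May 30, 2145: 150.
2090 has 365 days, so 365 − 312 = 53 days remain in 2090.
Full years 2091–2144: 41 common + 13 leap = 41×365 + 13×366 = 19723 days.
Total: 53 + 19723 + 150 = 19926 days.
19926 mod 7 = 4, so 4 days after Wednesday is Sunday.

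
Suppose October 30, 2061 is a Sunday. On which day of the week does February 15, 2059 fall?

Count forward from the earlier date (February 15, 2059) to the later (October 30, 2061):
February 2059: 28 − 15 = 13 days remain (2059 is not a leap year, so February has 28 days).
Then 31 full months totalling 945 days.
October 1–30, 2061: 30 days.
Total: 13 + 945 + 30 = 988 days.
988 mod 7 = 1, so 1 day before Sunday is Saturday.

Saturday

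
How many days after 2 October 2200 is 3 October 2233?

12054

From October 2, 2200 to October 2, 2233: 33 years, of which 8 contain a Feb 29 — 25×365 + 8×366 = 12053 days.
Within October 2233: 3 − 2 = 1 day.
Total: 12054 days.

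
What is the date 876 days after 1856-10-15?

1859-03-10

Count 876 days after October 15, 1856:
October 15, 1856 → October 15, 1857: 365 days.
October 15, 1857 → October 15, 1858: 365 days.
October 1858: 31 − 15 = 16 days remain.
Then November (30), December (31), January (31), February 1859 (28): 30 + 31 + 31 + 28 = 120 days.
March 1–10, 1859: 10 days.
Residual: 146 days.
Total: 876 days.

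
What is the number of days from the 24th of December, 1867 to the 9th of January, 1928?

Day-of-year of December 24, 1867: 358.
Day-of-year of January 9, 1928: 9.
1867 has 365 days, so 365 − 358 = 7 days remain in 1867.
Full years 1868–1927: 46 common + 14 leap = 46×365 + 14×366 = 21914 days.
Total: 7 + 21914 + 9 = 21930 days.

21930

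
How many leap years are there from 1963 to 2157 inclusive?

Years divisible by 4: 1964, 1968, …, 2156 — 49 in all.
Of these, 2100 is divisible by 100 but not 400, so not leap.
2000 is divisible by 400, so still leap.
Leap years: 49 − 1 = 48.

48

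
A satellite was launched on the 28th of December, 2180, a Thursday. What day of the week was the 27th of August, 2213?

From December 28, 2180 to December 28, 2212: 32 years, of which 7 contain a Feb 29 — 25×365 + 7×366 = 11687 days.
(2200 is not a leap year (divisible by 100 but not 400).)
December 2212: 31 − 28 = 3 days remain.
Then January (31), February 2213 (28), March (31), April (30), May (31), June (30), July (31): 31 + 28 + 31 + 30 + 31 + 30 + 31 = 212 days.
August 1–27, 2213: 27 days.
Residual: 242 days.
Total: 11929 days.
11929 mod 7 = 1, so 1 day after Thursday is Friday.

Friday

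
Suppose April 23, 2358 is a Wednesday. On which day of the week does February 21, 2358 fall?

Count forward from the earlier date (February 21, 2358) to the later (April 23, 2358):
February 2358: 28 − 21 = 7 days remain (2358 is not a leap year, so February has 28 days).
Then March (31): 31 days.
April 1–23, 2358: 23 days.
Total: 7 + 31 + 23 = 61 days.
61 mod 7 = 5, so 5 days before Wednesday is Friday.

Friday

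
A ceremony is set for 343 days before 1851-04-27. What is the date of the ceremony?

1850-05-19

Count 343 days before April 27, 1851:
May 1850: 31 − 19 = 12 days remain.
Then 10 full months totalling 304 days.
April 1–27, 1851: 27 days.
Residual: 343 days.
Total: 343 days.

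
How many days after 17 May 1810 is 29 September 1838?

Day-of-year of May 17, 1810: 137.
Day-of-year of September 29, 1838: 272.
1810 has 365 days, so 365 − 137 = 228 days remain in 1810.
Full years 1811–1837: 20 common + 7 leap = 20×365 + 7×366 = 9862 days.
Total: 228 + 9862 + 272 = 10362 days.

10362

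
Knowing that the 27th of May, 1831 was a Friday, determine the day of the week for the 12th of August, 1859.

Friday

From May 27, 1831 to May 27, 1859: 28 years, of which 7 contain a Feb 29 — 21×365 + 7×366 = 10227 days.
May 1859: 31 − 27 = 4 days remain.
Then June (30), July (31): 30 + 31 = 61 days.
August 1–12, 1859: 12 days.
Residual: 77 days.
Total: 10304 days.
10304 is a multiple of 7, so the 12th of August, 1859 falls on the same weekday: Friday.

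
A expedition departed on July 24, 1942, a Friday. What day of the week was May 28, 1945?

Day-of-year of July 24, 1942: 205.
Day-of-year of May 28, 1945: 148.
1942 has 365 days, so 365 − 205 = 160 days remain in 1942.
Full years: 1943: 365; 1944: 366. Sum = 731.
Total: 160 + 731 + 148 = 1039 days.
1039 mod 7 = 3, so 3 days after Friday is Monday.

Monday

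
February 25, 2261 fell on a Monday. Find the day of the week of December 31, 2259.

Saturday

Count forward from the earlier date (December 31, 2259) to the later (February 25, 2261):
Day-of-year of December 31, 2259: 365.
Day-of-year of February 25, 2261: 56.
2259 has 365 days, so 365 − 365 = 0 days remain in 2259.
Full years: 2260: 366. Sum = 366.
Total: 0 + 366 + 56 = 422 days.
422 mod 7 = 2, so 2 days before Monday is Saturday.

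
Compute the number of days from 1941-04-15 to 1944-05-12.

Day-of-year of April 15, 1941: 105.
Day-of-year of May 12, 1944: 133.
1941 has 365 days, so 365 − 105 = 260 days remain in 1941.
Full years: 1942: 365; 1943: 365. Sum = 730.
Total: 260 + 730 + 133 = 1123 days.

1123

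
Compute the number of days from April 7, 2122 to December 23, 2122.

April 2122: 30 − 7 = 23 days remain.
Then May (31), June (30), July (31), August (31), September (30), October (31), November (30): 31 + 30 + 31 + 31 + 30 + 31 + 30 = 214 days.
December 1–23, 2122: 23 days.
Total: 23 + 214 + 23 = 260 days.

260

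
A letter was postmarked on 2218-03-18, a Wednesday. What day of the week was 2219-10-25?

March 18, 2218 → March 18, 2219: 365 days.
March 2219: 31 − 18 = 13 days remain.
Then April (30), May (31), June (30), July (31), August (31), September (30): 30 + 31 + 30 + 31 + 31 + 30 = 183 days.
October 1–25, 2219: 25 days.
Residual: 221 days.
Total: 586 days.
586 mod 7 = 5, so 5 days after Wednesday is Monday.

Monday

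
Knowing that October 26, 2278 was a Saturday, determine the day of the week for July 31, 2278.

Count forward from the earlier date (July 31, 2278) to the later (October 26, 2278):
July 2278: 31 − 31 = 0 days remain.
Then August (31), September (30): 31 + 30 = 61 days.
October 1–26, 2278: 26 days.
Total: 0 + 61 + 26 = 87 days.
87 mod 7 = 3, so 3 days before Saturday is Wednesday.

Wednesday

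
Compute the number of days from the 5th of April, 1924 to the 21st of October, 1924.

April 1924: 30 − 5 = 25 days remain.
Then May (31), June (30), July (31), August (31), September (30): 31 + 30 + 31 + 31 + 30 = 153 days.
October 1–21, 1924: 21 days.
Total: 25 + 153 + 21 = 199 days.

199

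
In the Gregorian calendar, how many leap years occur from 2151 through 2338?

Years divisible by 4: 2152, 2156, …, 2336 — 47 in all.
Of these, 2200, 2300 are divisible by 100 but not 400, so not leap.
Leap years: 47 − 2 = 45.

45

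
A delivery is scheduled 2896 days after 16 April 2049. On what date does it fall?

21 March 2057

Count 2896 days after April 16, 2049:
From April 16, 2049 to April 16, 2056: 7 years, of which 2 contain a Feb 29 — 5×365 + 2×366 = 2557 days.
April 2056: 30 − 16 = 14 days remain.
Then 10 full months totalling 304 days.
March 1–21, 2057: 21 days.
Residual: 339 days.
Total: 2896 days.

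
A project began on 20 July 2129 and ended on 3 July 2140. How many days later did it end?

4001

Day-of-year of July 20, 2129: 201.
Day-of-year of July 3, 2140: 185.
2129 has 365 days, so 365 − 201 = 164 days remain in 2129.
Full years 2130–2139: 8 common + 2 leap = 8×365 + 2×366 = 3652 days.
Total: 164 + 3652 + 185 = 4001 days.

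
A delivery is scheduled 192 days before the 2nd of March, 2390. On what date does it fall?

the 22nd of August, 2389

Count 192 days before March 2, 2390:
Day-of-year of August 22, 2389: 234.
Day-of-year of March 2, 2390: 61.
2389 has 365 days, so 365 − 234 = 131 days remain in 2389.
Total: 131 + 61 = 192 days.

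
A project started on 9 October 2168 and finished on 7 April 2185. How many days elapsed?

6024

From October 9, 2168 to October 9, 2184: 16 years, of which 4 contain a Feb 29 — 12×365 + 4×366 = 5844 days.
October 2184: 31 − 9 = 22 days remain.
Then November (30), December (31), January (31), February 2185 (28), March (31): 30 + 31 + 31 + 28 + 31 = 151 days.
April 1–7, 2185: 7 days.
Residual: 180 days.
Total: 6024 days.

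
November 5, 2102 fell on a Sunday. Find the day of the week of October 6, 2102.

Friday

Count forward from the earlier date (October 6, 2102) to the later (November 5, 2102):
October 2102: 31 − 6 = 25 days remain.
November 1–5, 2102: 5 days.
Total: 25 + 5 = 30 days.
30 mod 7 = 2, so 2 days before Sunday is Friday.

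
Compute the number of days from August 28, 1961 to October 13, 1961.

46

August 1961: 31 − 28 = 3 days remain.
Then September (30): 30 days.
October 1–13, 1961: 13 days.
Total: 3 + 30 + 13 = 46 days.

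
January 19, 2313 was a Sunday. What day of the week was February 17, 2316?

Thursday

Day-of-year of January 19, 2313: 19.
Day-of-year of February 17, 2316: 48.
2313 has 365 days, so 365 − 19 = 346 days remain in 2313.
Full years: 2314: 365; 2315: 365. Sum = 730.
Total: 346 + 730 + 48 = 1124 days.
1124 mod 7 = 4, so 4 days after Sunday is Thursday.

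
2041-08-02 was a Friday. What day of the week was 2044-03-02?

August 2, 2041 → August 2, 2042: 365 days.
August 2, 2042 → August 2, 2043: 365 days.
August 2043: 31 − 2 = 29 days remain.
Then September (30), October (31), November (30), December (31), January (31), February 2044 (29): 30 + 31 + 30 + 31 + 31 + 29 = 182 days.
March 1–2, 2044: 2 days.
Residual: 213 days.
Total: 943 days.
943 mod 7 = 5, so 5 days after Friday is Wednesday.

Wednesday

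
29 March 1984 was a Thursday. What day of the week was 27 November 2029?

Tuesday

From March 29, 1984 to March 29, 2029: 45 years, of which 11 contain a Feb 29 — 34×365 + 11×366 = 16436 days.
(2000 is a leap year (divisible by 400).)
March 2029: 31 − 29 = 2 days remain.
Then April (30), May (31), June (30), July (31), August (31), September (30), October (31): 30 + 31 + 30 + 31 + 31 + 30 + 31 = 214 days.
November 1–27, 2029: 27 days.
Residual: 243 days.
Total: 16679 days.
16679 mod 7 = 5, so 5 days after Thursday is Tuesday.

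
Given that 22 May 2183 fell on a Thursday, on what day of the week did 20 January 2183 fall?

Count forward from the earlier date (January 20, 2183) to the later (May 22, 2183):
January 2183: 31 − 20 = 11 days remain.
Then February 2183 (28), March (31), April (30): 28 + 31 + 30 = 89 days.
May 1–22, 2183: 22 days.
Total: 11 + 89 + 22 = 122 days.
122 mod 7 = 3, so 3 days before Thursday is Monday.

Monday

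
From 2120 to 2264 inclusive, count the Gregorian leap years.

Years divisible by 4: 2120, 2124, …, 2264 — 37 in all.
Of these, 2200 is divisible by 100 but not 400, so not leap.
Leap years: 37 − 1 = 36.

36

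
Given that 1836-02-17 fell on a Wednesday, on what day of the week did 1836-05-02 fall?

February 1836: 29 − 17 = 12 days remain (1836 is a leap year, so February has 29 days).
Then March (31), April (30): 31 + 30 = 61 days.
May 1–2, 1836: 2 days.
Total: 12 + 61 + 2 = 75 days.
75 mod 7 = 5, so 5 days after Wednesday is Monday.

Monday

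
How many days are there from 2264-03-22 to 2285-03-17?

7665

From March 22, 2264 to March 22, 2284: 20 years, of which 5 contain a Feb 29 — 15×365 + 5×366 = 7305 days.
March 2284: 31 − 22 = 9 days remain.
Then 11 full months totalling 334 days.
March 1–17, 2285: 17 days.
Residual: 360 days.
Total: 7665 days.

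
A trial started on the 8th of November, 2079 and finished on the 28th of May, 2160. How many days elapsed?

From November 8, 2079 to November 8, 2159: 80 years, of which 19 contain a Feb 29 — 61×365 + 19×366 = 29219 days.
(2100 is not a leap year (divisible by 100 but not 400).)
November 2159: 30 − 8 = 22 days remain.
Then December (31), January (31), February 2160 (29), March (31), April (30): 31 + 31 + 29 + 31 + 30 = 152 days.
May 1–28, 2160: 28 days.
Residual: 202 days.
Total: 29421 days.

29421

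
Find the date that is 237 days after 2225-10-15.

2226-06-09

Count 237 days after October 15, 2225:
Day-of-year of October 15, 2225: 288.
Day-of-year of June 9, 2226: 160.
2225 has 365 days, so 365 − 288 = 77 days remain in 2225.
Total: 77 + 160 = 237 days.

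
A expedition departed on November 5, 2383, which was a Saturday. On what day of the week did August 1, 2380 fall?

Friday

Count forward from the earlier date (August 1, 2380) to the later (November 5, 2383):
Day-of-year of August 1, 2380: 214.
Day-of-year of November 5, 2383: 309.
2380 has 366 days, so 366 − 214 = 152 days remain in 2380.
Full years: 2381: 365; 2382: 365. Sum = 730.
Total: 152 + 730 + 309 = 1191 days.
1191 mod 7 = 1, so 1 day before Saturday is Friday.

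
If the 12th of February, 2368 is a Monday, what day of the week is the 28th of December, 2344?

Count forward from the earlier date (December 28, 2344) to the later (February 12, 2368):
From December 28, 2344 to December 28, 2367: 23 years, of which 5 contain a Feb 29 — 18×365 + 5×366 = 8400 days.
December 2367: 31 − 28 = 3 days remain.
Then January (31): 31 days.
February 1–12, 2368: 12 days (2368 is a leap year).
Residual: 46 days.
Total: 8446 days.
8446 mod 7 = 4, so 4 days before Monday is Thursday.

Thursday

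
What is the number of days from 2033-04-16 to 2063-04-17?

Day-of-year of April 16, 2033: 106.
Day-of-year of April 17, 2063: 107.
2033 has 365 days, so 365 − 106 = 259 days remain in 2033.
Full years 2034–2062: 22 common + 7 leap = 22×365 + 7×366 = 10592 days.
Total: 259 + 10592 + 107 = 10958 days.

10958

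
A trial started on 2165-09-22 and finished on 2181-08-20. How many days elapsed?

From September 22, 2165 to September 22, 2180: 15 years, of which 4 contain a Feb 29 — 11×365 + 4×366 = 5479 days.
September 2180: 30 − 22 = 8 days remain.
Then 10 full months totalling 304 days.
August 1–20, 2181: 20 days.
Residual: 332 days.
Total: 5811 days.

5811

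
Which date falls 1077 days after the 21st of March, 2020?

the 3rd of March, 2023

Count 1077 days after March 21, 2020:
March 21, 2020 → March 21, 2021: 365 days.
March 21, 2021 → March 21, 2022: 365 days.
March 2022: 31 − 21 = 10 days remain.
Then 11 full months totalling 334 days.
March 1–3, 2023: 3 days.
Residual: 347 days.
Total: 1077 days.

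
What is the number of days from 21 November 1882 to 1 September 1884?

650

November 21, 1882 → November 21, 1883: 365 days.
November 1883: 30 − 21 = 9 days remain.
Then 9 full months totalling 275 days.
September 1, 1884: 1 day.
Residual: 285 days.
Total: 650 days.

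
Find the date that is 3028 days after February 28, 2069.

June 14, 2077

Count 3028 days after February 28, 2069:
Day-of-year of February 28, 2069: 59.
Day-of-year of June 14, 2077: 165.
2069 has 365 days, so 365 − 59 = 306 days remain in 2069.
Full years 2070–2076: 5 common + 2 leap = 5×365 + 2×366 = 2557 days.
Total: 306 + 2557 + 165 = 3028 days.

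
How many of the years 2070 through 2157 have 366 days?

Years divisible by 4: 2072, 2076, …, 2156 — 22 in all.
Of these, 2100 is divisible by 100 but not 400, so not leap.
Leap years: 22 − 1 = 21.

21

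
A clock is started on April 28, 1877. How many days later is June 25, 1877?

April 1877: 30 − 28 = 2 days remain.
Then May (31): 31 days.
June 1–25, 1877: 25 days.
Total: 2 + 31 + 25 = 58 days.

58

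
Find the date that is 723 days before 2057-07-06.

2055-07-14

Count 723 days before July 6, 2057:
Day-of-year of July 14, 2055: 195.
Day-of-year of July 6, 2057: 187.
2055 has 365 days, so 365 − 195 = 170 days remain in 2055.
Full years: 2056: 366. Sum = 366.
Total: 170 + 366 + 187 = 723 days.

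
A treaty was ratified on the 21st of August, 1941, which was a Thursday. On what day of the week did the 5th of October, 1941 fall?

Sunday

August 1941: 31 − 21 = 10 days remain.
Then September (30): 30 days.
October 1–5, 1941: 5 days.
Total: 10 + 30 + 5 = 45 days.
45 mod 7 = 3, so 3 days after Thursday is Sunday.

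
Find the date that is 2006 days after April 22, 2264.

October 19, 2269

Count 2006 days after April 22, 2264:
April 22, 2264 → April 22, 2265: 365 days.
April 22, 2265 → April 22, 2266: 365 days.
April 22, 2266 → April 22, 2267: 365 days.
April 22, 2267 → April 22, 2268: 366 days (2268 is a leap year).
April 22, 2268 → April 22, 2269: 365 days.
April 2269: 30 − 22 = 8 days remain.
Then May (31), June (30), July (31), August (31), September (30): 31 + 30 + 31 + 31 + 30 = 153 days.
October 1–19, 2269: 19 days.
Residual: 180 days.
Total: 2006 days.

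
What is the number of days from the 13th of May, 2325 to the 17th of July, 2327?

May 13, 2325 → May 13, 2326: 365 days.
May 13, 2326 → May 13, 2327: 365 days.
May 2327: 31 − 13 = 18 days remain.
Then June (30): 30 days.
July 1–17, 2327: 17 days.
Residual: 65 days.
Total: 795 days.

795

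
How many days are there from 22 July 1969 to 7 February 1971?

Day-of-year of July 22, 1969: 203.
Day-of-year of February 7, 1971: 38.
1969 has 365 days, so 365 − 203 = 162 days remain in 1969.
Full years: 1970: 365. Sum = 365.
Total: 162 + 365 + 38 = 565 days.

565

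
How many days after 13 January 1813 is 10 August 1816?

1305

Day-of-year of January 13, 1813: 13.
Day-of-year of August 10, 1816: 223.
1813 has 365 days, so 365 − 13 = 352 days remain in 1813.
Full years: 1814: 365; 1815: 365. Sum = 730.
Total: 352 + 730 + 223 = 1305 days.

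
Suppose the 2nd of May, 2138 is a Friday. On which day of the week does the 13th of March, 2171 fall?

Day-of-year of May 2, 2138: 122.
Day-of-year of March 13, 2171: 72.
2138 has 365 days, so 365 − 122 = 243 days remain in 2138.
Full years 2139–2170: 24 common + 8 leap = 24×365 + 8×366 = 11688 days.
Total: 243 + 11688 + 72 = 12003 days.
12003 mod 7 = 5, so 5 days after Friday is Wednesday.

Wednesday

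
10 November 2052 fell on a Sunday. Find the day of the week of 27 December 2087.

Day-of-year of November 10, 2052: 315.
Day-of-year of December 27, 2087: 361.
2052 has 366 days, so 366 − 315 = 51 days remain in 2052.
Full years 2053–2086: 26 common + 8 leap = 26×365 + 8×366 = 12418 days.
Total: 51 + 12418 + 361 = 12830 days.
12830 mod 7 = 6, so 6 days after Sunday is Saturday.

Saturday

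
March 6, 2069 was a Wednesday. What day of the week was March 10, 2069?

Within March 2069: 10 − 6 = 4 days.
4 mod 7 = 4, so 4 days after Wednesday is Sunday.

Sunday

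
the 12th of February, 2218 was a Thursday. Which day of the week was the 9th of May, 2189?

Count forward from the earlier date (May 9, 2189) to the later (February 12, 2218):
Day-of-year of May 9, 2189: 129.
Day-of-year of February 12, 2218: 43.
2189 has 365 days, so 365 − 129 = 236 days remain in 2189.
Full years 2190–2217: 22 common + 6 leap = 22×365 + 6×366 = 10226 days.
Total: 236 + 10226 + 43 = 10505 days.
10505 mod 7 = 5, so 5 days before Thursday is Saturday.

Saturday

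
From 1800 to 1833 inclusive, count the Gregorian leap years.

Years divisible by 4 in [1800, 1833]: 1800, 1804, 1808, 1812, 1816, 1820, 1824, 1828, 1832.
Of these, 1800 is divisible by 100 but not 400, so not leap.
Leap years: 9 − 1 = 8.

8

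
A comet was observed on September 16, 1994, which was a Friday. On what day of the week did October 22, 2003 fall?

Wednesday

From September 16, 1994 to September 16, 2003: 9 years, of which 2 contain a Feb 29 — 7×365 + 2×366 = 3287 days.
(2000 is a leap year (divisible by 400).)
September 2003: 30 − 16 = 14 days remain.
October 1–22, 2003: 22 days.
Residual: 36 days.
Total: 3323 days.
3323 mod 7 = 5, so 5 days after Friday is Wednesday.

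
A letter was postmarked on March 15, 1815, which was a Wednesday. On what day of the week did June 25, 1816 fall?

March 1815: 31 − 15 = 16 days remain.
Then 14 full months totalling 427 days.
June 1–25, 1816: 25 days.
Total: 16 + 427 + 25 = 468 days.
468 mod 7 = 6, so 6 days after Wednesday is Tuesday.

Tuesday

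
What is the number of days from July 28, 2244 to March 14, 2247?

959

July 28, 2244 → July 28, 2245: 365 days.
July 28, 2245 → July 28, 2246: 365 days.
July 2246: 31 − 28 = 3 days remain.
Then August (31), September (30), October (31), November (30), December (31), January (31), February 2247 (28): 31 + 30 + 31 + 30 + 31 + 31 + 28 = 212 days.
March 1–14, 2247: 14 days.
Residual: 229 days.
Total: 959 days.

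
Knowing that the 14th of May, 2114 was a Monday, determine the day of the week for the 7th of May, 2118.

Saturday

Day-of-year of May 14, 2114: 134.
Day-of-year of May 7, 2118: 127.
2114 has 365 days, so 365 − 134 = 231 days remain in 2114.
Full years: 2115: 365; 2116: 366; 2117: 365. Sum = 1096.
Total: 231 + 1096 + 127 = 1454 days.
1454 mod 7 = 5, so 5 days after Monday is Saturday.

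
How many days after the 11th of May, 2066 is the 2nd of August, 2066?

83

May 2066: 31 − 11 = 20 days remain.
Then June (30), July (31): 30 + 31 = 61 days.
August 1–2, 2066: 2 days.
Total: 20 + 61 + 2 = 83 days.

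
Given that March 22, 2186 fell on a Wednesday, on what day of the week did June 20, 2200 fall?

Friday

Day-of-year of March 22, 2186: 81.
Day-of-year of June 20, 2200: 171.
2186 has 365 days, so 365 − 81 = 284 days remain in 2186.
Full years 2187–2199: 10 common + 3 leap = 10×365 + 3×366 = 4748 days.
Total: 284 + 4748 + 171 = 5203 days.
5203 mod 7 = 2, so 2 days after Wednesday is Friday.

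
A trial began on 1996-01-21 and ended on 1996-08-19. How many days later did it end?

January 1996: 31 − 21 = 10 days remain.
Then February 1996 (29), March (31), April (30), May (31), June (30), July (31): 29 + 31 + 30 + 31 + 30 + 31 = 182 days.
August 1–19, 1996: 19 days.
Total: 10 + 182 + 19 = 211 days.

211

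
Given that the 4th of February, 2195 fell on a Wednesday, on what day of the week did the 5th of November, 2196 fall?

Saturday

February 2195: 28 − 4 = 24 days remain (2195 is not a leap year, so February has 28 days).
Then 20 full months totalling 611 days.
November 1–5, 2196: 5 days.
Total: 24 + 611 + 5 = 640 days.
640 mod 7 = 3, so 3 days after Wednesday is Saturday.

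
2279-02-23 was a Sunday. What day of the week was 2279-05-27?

February 2279: 28 − 23 = 5 days remain (2279 is not a leap year, so February has 28 days).
Then March (31), April (30): 31 + 30 = 61 days.
May 1–27, 2279: 27 days.
Total: 5 + 61 + 27 = 93 days.
93 mod 7 = 2, so 2 days after Sunday is Tuesday.

Tuesday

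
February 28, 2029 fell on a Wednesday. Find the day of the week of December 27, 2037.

Sunday

Day-of-year of February 28, 2029: 59.
Day-of-year of December 27, 2037: 361.
2029 has 365 days, so 365 − 59 = 306 days remain in 2029.
Full years 2030–2036: 5 common + 2 leap = 5×365 + 2×366 = 2557 days.
Total: 306 + 2557 + 361 = 3224 days.
3224 mod 7 = 4, so 4 days after Wednesday is Sunday.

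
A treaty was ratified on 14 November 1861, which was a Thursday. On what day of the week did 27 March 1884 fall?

Thursday

Day-of-year of November 14, 1861: 318.
Day-of-year of March 27, 1884: 87.
1861 has 365 days, so 365 − 318 = 47 days remain in 1861.
Full years 1862–1883: 17 common + 5 leap = 17×365 + 5×366 = 8035 days.
Total: 47 + 8035 + 87 = 8169 days.
8169 is a multiple of 7, so 27 March 1884 falls on the same weekday: Thursday.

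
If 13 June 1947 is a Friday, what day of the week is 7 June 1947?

Count forward from the earlier date (June 7, 1947) to the later (June 13, 1947):
Within June 1947: 13 − 7 = 6 days.
6 mod 7 = 6, so 6 days before Friday is Saturday.

Saturday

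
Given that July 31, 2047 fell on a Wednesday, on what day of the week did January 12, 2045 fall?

Count forward from the earlier date (January 12, 2045) to the later (July 31, 2047):
January 12, 2045 → January 12, 2046: 365 days.
January 12, 2046 → January 12, 2047: 365 days.
January 2047: 31 − 12 = 19 days remain.
Then February 2047 (28), March (31), April (30), May (31), June (30): 28 + 31 + 30 + 31 + 30 = 150 days.
July 1–31, 2047: 31 days.
Residual: 200 days.
Total: 930 days.
930 mod 7 = 6, so 6 days before Wednesday is Thursday.

Thursday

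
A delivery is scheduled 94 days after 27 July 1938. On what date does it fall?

29 October 1938

Count 94 days after July 27, 1938:
July 1938: 31 − 27 = 4 days remain.
Then August (31), September (30): 31 + 30 = 61 days.
October 1–29, 1938: 29 days.
Total: 4 + 61 + 29 = 94 days.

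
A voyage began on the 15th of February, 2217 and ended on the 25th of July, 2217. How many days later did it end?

February 2217: 28 − 15 = 13 days remain (2217 is not a leap year, so February has 28 days).
Then March (31), April (30), May (31), June (30): 31 + 30 + 31 + 30 = 122 days.
July 1–25, 2217: 25 days.
Total: 13 + 122 + 25 = 160 days.

160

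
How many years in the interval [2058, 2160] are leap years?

Years divisible by 4: 2060, 2064, …, 2160 — 26 in all.
Of these, 2100 is divisible by 100 but not 400, so not leap.
Leap years: 26 − 1 = 25.

25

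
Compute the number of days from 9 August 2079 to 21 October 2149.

25640

Day-of-year of August 9, 2079: 221.
Day-of-year of October 21, 2149: 294.
2079 has 365 days, so 365 − 221 = 144 days remain in 2079.
Full years 2080–2148: 52 common + 17 leap = 52×365 + 17×366 = 25202 days.
Total: 144 + 25202 + 294 = 25640 days.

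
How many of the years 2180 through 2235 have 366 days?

Years divisible by 4: 2180, 2184, …, 2232 — 14 in all.
Of these, 2200 is divisible by 100 but not 400, so not leap.
Leap years: 14 − 1 = 13.

13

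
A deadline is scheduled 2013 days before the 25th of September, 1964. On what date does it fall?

the 23rd of March, 1959

Count 2013 days before September 25, 1964:
March 23, 1959 → March 23, 1960: 366 days (1960 is a leap year).
March 23, 1960 → March 23, 1961: 365 days.
March 23, 1961 → March 23, 1962: 365 days.
March 23, 1962 → March 23, 1963: 365 days.
March 23, 1963 → March 23, 1964: 366 days (1964 is a leap year).
March 1964: 31 − 23 = 8 days remain.
Then April (30), May (31), June (30), July (31), August (31): 30 + 31 + 30 + 31 + 31 = 153 days.
September 1–25, 1964: 25 days.
Residual: 186 days.
Total: 2013 days.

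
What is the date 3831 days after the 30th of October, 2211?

the 26th of April, 2222

Count 3831 days after October 30, 2211:
Day-of-year of October 30, 2211: 303.
Day-of-year of April 26, 2222: 116.
2211 has 365 days, so 365 − 303 = 62 days remain in 2211.
Full years 2212–2221: 7 common + 3 leap = 7×365 + 3×366 = 3653 days.
Total: 62 + 3653 + 116 = 3831 days.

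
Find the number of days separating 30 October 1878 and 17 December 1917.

From October 30, 1878 to October 30, 1917: 39 years, of which 9 contain a Feb 29 — 30×365 + 9×366 = 14244 days.
(1900 is not a leap year (divisible by 100 but not 400).)
October 1917: 31 − 30 = 1 day remains.
Then November (30): 30 days.
December 1–17, 1917: 17 days.
Residual: 48 days.
Total: 14292 days.

14292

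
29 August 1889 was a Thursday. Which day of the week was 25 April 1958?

From August 29, 1889 to August 29, 1957: 68 years, of which 16 contain a Feb 29 — 52×365 + 16×366 = 24836 days.
(1900 is not a leap year (divisible by 100 but not 400).)
August 1957: 31 − 29 = 2 days remain.
Then September (30), October (31), November (30), December (31), January (31), February 1958 (28), March (31): 30 + 31 + 30 + 31 + 31 + 28 + 31 = 212 days.
April 1–25, 1958: 25 days.
Residual: 239 days.
Total: 25075 days.
25075 mod 7 = 1, so 1 day after Thursday is Friday.

Friday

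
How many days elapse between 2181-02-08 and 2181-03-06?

26

February 2181: 28 − 8 = 20 days remain (2181 is not a leap year, so February has 28 days).
March 1–6, 2181: 6 days.
Total: 20 + 6 = 26 days.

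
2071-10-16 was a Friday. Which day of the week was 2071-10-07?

Count forward from the earlier date (October 7, 2071) to the later (October 16, 2071):
Within October 2071: 16 − 7 = 9 days.
9 mod 7 = 2, so 2 days before Friday is Wednesday.

Wednesday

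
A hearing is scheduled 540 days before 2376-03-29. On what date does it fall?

2374-10-06

Count 540 days before March 29, 2376:
October 6, 2374 → October 6, 2375: 365 days.
October 2375: 31 − 6 = 25 days remain.
Then November (30), December (31), January (31), February 2376 (29): 30 + 31 + 31 + 29 = 121 days.
March 1–29, 2376: 29 days.
Residual: 175 days.
Total: 540 days.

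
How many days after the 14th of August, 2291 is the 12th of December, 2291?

120

August 2291: 31 − 14 = 17 days remain.
Then September (30), October (31), November (30): 30 + 31 + 30 = 91 days.
December 1–12, 2291: 12 days.
Total: 17 + 91 + 12 = 120 days.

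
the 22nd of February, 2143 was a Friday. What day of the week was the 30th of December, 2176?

Day-of-year of February 22, 2143: 53.
Day-of-year of December 30, 2176: 365.
2143 has 365 days, so 365 − 53 = 312 days remain in 2143.
Full years 2144–2175: 24 common + 8 leap = 24×365 + 8×366 = 11688 days.
Total: 312 + 11688 + 365 = 12365 days.
12365 mod 7 = 3, so 3 days after Friday is Monday.

Monday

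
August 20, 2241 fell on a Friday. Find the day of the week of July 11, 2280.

Day-of-year of August 20, 2241: 232.
Day-of-year of July 11, 2280: 193.
2241 has 365 days, so 365 − 232 = 133 days remain in 2241.
Full years 2242–2279: 29 common + 9 leap = 29×365 + 9×366 = 13879 days.
Total: 133 + 13879 + 193 = 14205 days.
14205 mod 7 = 2, so 2 days after Friday is Sunday.

Sunday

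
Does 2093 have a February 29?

2093 is not a leap year.

No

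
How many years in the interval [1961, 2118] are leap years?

38

Years divisible by 4: 1964, 1968, …, 2116 — 39 in all.
Of these, 2100 is divisible by 100 but not 400, so not leap.
2000 is divisible by 400, so still leap.
Leap years: 39 − 1 = 38.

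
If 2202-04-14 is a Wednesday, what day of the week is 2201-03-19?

Thursday

Count forward from the earlier date (March 19, 2201) to the later (April 14, 2202):
March 19, 2201 → March 19, 2202: 365 days.
March 2202: 31 − 19 = 12 days remain.
April 1–14, 2202: 14 days.
Residual: 26 days.
Total: 391 days.
391 mod 7 = 6, so 6 days before Wednesday is Thursday.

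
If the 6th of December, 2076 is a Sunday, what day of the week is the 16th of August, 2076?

Sunday

Count forward from the earlier date (August 16, 2076) to the later (December 6, 2076):
August 2076: 31 − 16 = 15 days remain.
Then September (30), October (31), November (30): 30 + 31 + 30 = 91 days.
December 1–6, 2076: 6 days.
Total: 15 + 91 + 6 = 112 days.
112 is a multiple of 7, so the 16th of August, 2076 falls on the same weekday: Sunday.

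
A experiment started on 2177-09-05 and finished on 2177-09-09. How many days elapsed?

4

Within September 2177: 9 − 5 = 4 days.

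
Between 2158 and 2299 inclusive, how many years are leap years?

Years divisible by 4: 2160, 2164, …, 2296 — 35 in all.
Of these, 2200 is divisible by 100 but not 400, so not leap.
Leap years: 35 − 1 = 34.

34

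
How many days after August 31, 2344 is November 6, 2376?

11755

Day-of-year of August 31, 2344: 244.
Day-of-year of November 6, 2376: 311.
2344 has 366 days, so 366 − 244 = 122 days remain in 2344.
Full years 2345–2375: 24 common + 7 leap = 24×365 + 7×366 = 11322 days.
Total: 122 + 11322 + 311 = 11755 days.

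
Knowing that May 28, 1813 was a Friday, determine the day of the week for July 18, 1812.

Count forward from the earlier date (July 18, 1812) to the later (May 28, 1813):
July 1812: 31 − 18 = 13 days remain.
Then 9 full months totalling 273 days.
May 1–28, 1813: 28 days.
Residual: 314 days.
Total: 314 days.
314 mod 7 = 6, so 6 days before Friday is Saturday.

Saturday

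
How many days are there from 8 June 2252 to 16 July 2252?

38

June 2252: 30 − 8 = 22 days remain.
July 1–16, 2252: 16 days.
Total: 22 + 16 = 38 days.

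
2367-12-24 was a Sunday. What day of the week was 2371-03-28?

Day-of-year of December 24, 2367: 358.
Day-of-year of March 28, 2371: 87.
2367 has 365 days, so 365 − 358 = 7 days remain in 2367.
Full years: 2368: 366; 2369: 365; 2370: 365. Sum = 1096.
Total: 7 + 1096 + 87 = 1190 days.
1190 is a multiple of 7, so 2371-03-28 falls on the same weekday: Sunday.

Sunday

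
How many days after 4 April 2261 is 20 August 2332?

26070

Day-of-year of April 4, 2261: 94.
Day-of-year of August 20, 2332: 233.
2261 has 365 days, so 365 − 94 = 271 days remain in 2261.
Full years 2262–2331: 54 common + 16 leap = 54×365 + 16×366 = 25566 days.
Total: 271 + 25566 + 233 = 26070 days.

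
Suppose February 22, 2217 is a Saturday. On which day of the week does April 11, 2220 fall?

February 22, 2217 → February 22, 2218: 365 days.
February 22, 2218 → February 22, 2219: 365 days.
February 22, 2219 → February 22, 2220: 365 days.
February 2220: 29 − 22 = 7 days remain (2220 is a leap year, so February has 29 days).
Then March (31): 31 days.
April 1–11, 2220: 11 days.
Residual: 49 days.
Total: 1144 days.
1144 mod 7 = 3, so 3 days after Saturday is Tuesday.

Tuesday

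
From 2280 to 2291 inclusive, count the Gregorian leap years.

Years divisible by 4 in [2280, 2291]: 2280, 2284, 2288.
No century exceptions apply. Count: 3.

3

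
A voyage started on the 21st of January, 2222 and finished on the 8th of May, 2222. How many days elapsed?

107

January 2222: 31 − 21 = 10 days remain.
Then February 2222 (28), March (31), April (30): 28 + 31 + 30 = 89 days.
May 1–8, 2222: 8 days.
Total: 10 + 89 + 8 = 107 days.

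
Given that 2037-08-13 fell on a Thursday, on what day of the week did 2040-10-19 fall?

Friday

Day-of-year of August 13, 2037: 225.
Day-of-year of October 19, 2040: 293.
2037 has 365 days, so 365 − 225 = 140 days remain in 2037.
Full years: 2038: 365; 2039: 365. Sum = 730.
Total: 140 + 730 + 293 = 1163 days.
1163 mod 7 = 1, so 1 day after Thursday is Friday.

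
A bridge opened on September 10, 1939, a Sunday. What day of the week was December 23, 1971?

Day-of-year of September 10, 1939: 253.
Day-of-year of December 23, 1971: 357.
1939 has 365 days, so 365 − 253 = 112 days remain in 1939.
Full years 1940–1970: 23 common + 8 leap = 23×365 + 8×366 = 11323 days.
Total: 112 + 11323 + 357 = 11792 days.
11792 mod 7 = 4, so 4 days after Sunday is Thursday.

Thursday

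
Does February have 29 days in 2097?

2097 is not a leap year.

No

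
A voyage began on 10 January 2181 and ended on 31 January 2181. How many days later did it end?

Within January 2181: 31 − 10 = 21 days.

21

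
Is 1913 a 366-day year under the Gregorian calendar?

1913 is not a leap year.

No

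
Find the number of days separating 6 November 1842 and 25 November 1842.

Within November 1842: 25 − 6 = 19 days.

19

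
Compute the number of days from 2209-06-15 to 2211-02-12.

607

June 15, 2209 → June 15, 2210: 365 days.
June 2210: 30 − 15 = 15 days remain.
Then July (31), August (31), September (30), October (31), November (30), December (31), January (31): 31 + 31 + 30 + 31 + 30 + 31 + 31 = 215 days.
February 1–12, 2211: 12 days (2211 is not a leap year).
Residual: 242 days.
Total: 607 days.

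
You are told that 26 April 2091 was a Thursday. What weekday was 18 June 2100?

Friday

Day-of-year of April 26, 2091: 116.
Day-of-year of June 18, 2100: 169.
2091 has 365 days, so 365 − 116 = 249 days remain in 2091.
Full years 2092–2099: 6 common + 2 leap = 6×365 + 2×366 = 2922 days.
Total: 249 + 2922 + 169 = 3340 days.
3340 mod 7 = 1, so 1 day after Thursday is Friday.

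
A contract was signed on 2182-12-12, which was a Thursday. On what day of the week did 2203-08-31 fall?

From December 12, 2182 to December 12, 2202: 20 years, of which 4 contain a Feb 29 — 16×365 + 4×366 = 7304 days.
(2200 is not a leap year (divisible by 100 but not 400).)
December 2202: 31 − 12 = 19 days remain.
Then January (31), February 2203 (28), March (31), April (30), May (31), June (30), July (31): 31 + 28 + 31 + 30 + 31 + 30 + 31 = 212 days.
August 1–31, 2203: 31 days.
Residual: 262 days.
Total: 7566 days.
7566 mod 7 = 6, so 6 days after Thursday is Wednesday.

Wednesday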